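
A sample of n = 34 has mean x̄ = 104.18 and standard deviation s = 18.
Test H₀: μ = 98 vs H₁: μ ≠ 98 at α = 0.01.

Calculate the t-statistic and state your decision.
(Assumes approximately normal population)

df = n - 1 = 33
SE = s/√n = 18/√34 = 3.0870
t = (x̄ - μ₀)/SE = (104.18 - 98)/3.0870 = 2.0019
Critical value: t_{0.005,33} = ±2.733
p-value ≈ 0.0536
Decision: fail to reject H₀

Answer: t = 2.0019, fail to reject H₀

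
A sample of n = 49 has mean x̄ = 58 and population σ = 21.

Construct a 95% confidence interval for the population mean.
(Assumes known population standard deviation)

Answer: (52.1200, 63.8800)

Derivation:
Confidence level: 95%, α = 0.05
z_0.025 = 1.960
SE = σ/√n = 21/√49 = 3.0000
Margin of error = 1.960 × 3.0000 = 5.8800
CI: x̄ ± margin = 58 ± 5.8800
CI: (52.1200, 63.8800)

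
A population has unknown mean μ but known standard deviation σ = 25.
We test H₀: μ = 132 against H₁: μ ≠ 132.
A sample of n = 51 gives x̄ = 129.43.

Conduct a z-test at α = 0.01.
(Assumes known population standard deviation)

Standard error: SE = σ/√n = 25/√51 = 3.5007
z-statistic: z = (x̄ - μ₀)/SE = (129.43 - 132)/3.5007 = -0.7341
Critical value: ±2.576
p-value = 0.4629
Decision: fail to reject H₀

Answer: z = -0.7341, fail to reject H₀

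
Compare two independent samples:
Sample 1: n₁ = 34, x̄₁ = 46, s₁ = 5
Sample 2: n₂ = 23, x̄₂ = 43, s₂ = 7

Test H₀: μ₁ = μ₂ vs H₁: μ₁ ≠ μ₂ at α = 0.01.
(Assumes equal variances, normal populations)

Pooled variance: s²_p = [33×5² + 22×7²]/(55) = 34.6000
s_p = 5.8822
SE = s_p×√(1/n₁ + 1/n₂) = 5.8822×√(1/34 + 1/23) = 1.5881
t = (x̄₁ - x̄₂)/SE = (46 - 43)/1.5881 = 1.8890
df = 55, t-critical = ±2.668
Decision: fail to reject H₀

Answer: t = 1.8890, fail to reject H₀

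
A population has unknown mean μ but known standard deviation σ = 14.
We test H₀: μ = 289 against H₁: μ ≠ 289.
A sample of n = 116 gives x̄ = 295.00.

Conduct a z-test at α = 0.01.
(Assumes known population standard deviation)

Answer: z = 4.6157, reject H₀

Derivation:
Standard error: SE = σ/√n = 14/√116 = 1.2999
z-statistic: z = (x̄ - μ₀)/SE = (295.00 - 289)/1.2999 = 4.6157
Critical value: ±2.576
p-value < 0.0001
Decision: reject H₀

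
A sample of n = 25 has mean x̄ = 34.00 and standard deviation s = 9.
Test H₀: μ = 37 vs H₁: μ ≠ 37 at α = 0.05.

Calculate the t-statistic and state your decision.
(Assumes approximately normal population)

df = n - 1 = 24
SE = s/√n = 9/√25 = 1.8000
t = (x̄ - μ₀)/SE = (34.00 - 37)/1.8000 = -1.6667
Critical value: t_{0.025,24} = ±2.064
p-value ≈ 0.1086
Decision: fail to reject H₀

Answer: t = -1.6667, fail to reject H₀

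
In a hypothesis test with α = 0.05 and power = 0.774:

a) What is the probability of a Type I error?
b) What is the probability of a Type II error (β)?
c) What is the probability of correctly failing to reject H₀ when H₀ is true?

Answer: a) 0.05, b) 0.226, c) 0.95

Derivation:
a) Type I error probability = α = 0.05
b) Power = P(reject H₀ | H₁ true) = 1 - β = 0.774, so Type II error probability = β = 1 - Power = 0.226
c) P(fail to reject H₀ | H₀ true) = 1 - α = 0.95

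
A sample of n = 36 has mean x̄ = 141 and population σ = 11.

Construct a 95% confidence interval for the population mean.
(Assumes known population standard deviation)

Answer: (137.4067, 144.5933)

Derivation:
Confidence level: 95%, α = 0.05
z_0.025 = 1.960
SE = σ/√n = 11/√36 = 1.8333
Margin of error = 1.960 × 1.8333 = 3.5933
CI: x̄ ± margin = 141 ± 3.5933
CI: (137.4067, 144.5933)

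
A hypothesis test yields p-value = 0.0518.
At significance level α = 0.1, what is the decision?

Answer: reject H₀

Derivation:
Compare p-value to α:
0.0518 < 0.1
Decision: reject H₀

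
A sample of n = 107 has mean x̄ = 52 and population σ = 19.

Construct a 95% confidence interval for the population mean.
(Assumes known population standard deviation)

Confidence level: 95%, α = 0.05
z_0.025 = 1.960
SE = σ/√n = 19/√107 = 1.8368
Margin of error = 1.960 × 1.8368 = 3.6001
CI: x̄ ± margin = 52 ± 3.6001
CI: (48.3999, 55.6001)

Answer: (48.3999, 55.6001)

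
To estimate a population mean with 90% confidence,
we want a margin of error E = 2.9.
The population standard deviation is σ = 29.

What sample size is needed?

Answer: n = 271

Derivation:
z_0.05 = 1.645
n = (z×σ/E)² = (1.645×29/2.9)²
n = 270.6025
Round up: n = 271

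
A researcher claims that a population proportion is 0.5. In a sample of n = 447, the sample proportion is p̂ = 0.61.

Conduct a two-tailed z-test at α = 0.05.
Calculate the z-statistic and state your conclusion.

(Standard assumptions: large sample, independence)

H₀: p = 0.5, H₁: p ≠ 0.5
Standard error: SE = √(p₀(1-p₀)/n) = √(0.5×0.5/447) = 0.023649
z-statistic: z = (p̂ - p₀)/SE = (0.61 - 0.5)/0.023649 = 4.6514
Critical value: z_0.025 = ±1.960
p-value < 0.0001
Decision: reject H₀ at α = 0.05

Answer: z = 4.6514, reject H₀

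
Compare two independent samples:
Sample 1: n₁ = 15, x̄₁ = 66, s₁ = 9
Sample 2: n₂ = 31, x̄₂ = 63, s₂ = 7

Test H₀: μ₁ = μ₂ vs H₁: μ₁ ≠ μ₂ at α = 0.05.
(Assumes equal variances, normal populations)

Pooled variance: s²_p = [14×9² + 30×7²]/(44) = 59.1818
s_p = 7.6930
SE = s_p×√(1/n₁ + 1/n₂) = 7.6930×√(1/15 + 1/31) = 2.4196
t = (x̄₁ - x̄₂)/SE = (66 - 63)/2.4196 = 1.2399
df = 44, t-critical = ±2.015
Decision: fail to reject H₀

Answer: t = 1.2399, fail to reject H₀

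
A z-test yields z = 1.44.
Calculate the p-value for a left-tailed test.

Answer: p-value ≈ 0.9251

Derivation:
For z = 1.44:
p = P(Z < 1.44) = Φ(1.44) = 0.9251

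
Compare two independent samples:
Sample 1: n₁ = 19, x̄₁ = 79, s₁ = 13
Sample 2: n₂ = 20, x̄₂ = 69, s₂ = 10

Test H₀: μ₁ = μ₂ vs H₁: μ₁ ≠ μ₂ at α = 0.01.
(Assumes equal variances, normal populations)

Answer: t = 2.7009, fail to reject H₀

Derivation:
Pooled variance: s²_p = [18×13² + 19×10²]/(37) = 133.5676
s_p = 11.5571
SE = s_p×√(1/n₁ + 1/n₂) = 11.5571×√(1/19 + 1/20) = 3.7025
t = (x̄₁ - x̄₂)/SE = (79 - 69)/3.7025 = 2.7009
df = 37, t-critical = ±2.715
Decision: fail to reject H₀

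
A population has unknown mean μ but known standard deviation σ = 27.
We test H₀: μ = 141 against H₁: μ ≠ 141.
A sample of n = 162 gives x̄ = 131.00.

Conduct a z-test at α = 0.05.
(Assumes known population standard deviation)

Answer: z = -4.7141, reject H₀

Derivation:
Standard error: SE = σ/√n = 27/√162 = 2.1213
z-statistic: z = (x̄ - μ₀)/SE = (131.00 - 141)/2.1213 = -4.7141
Critical value: ±1.960
p-value < 0.0001
Decision: reject H₀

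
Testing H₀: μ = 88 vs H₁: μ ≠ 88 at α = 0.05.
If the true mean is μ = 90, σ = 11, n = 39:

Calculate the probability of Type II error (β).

Answer: β ≈ 0.7942

Derivation:
SE = σ/√n = 11/√39 = 1.7614
Critical values: μ₀ ± z_0.025×SE = 88 ± 1.960×1.7614
Acceptance region: (84.5477, 91.4523)
Under H₁ (μ = 90): z_high = (91.4523 - 90)/1.7614 = 0.8245, z_low = (84.5477 - 90)/1.7614 = -3.0954
β = P(not reject | H₁) = Φ(0.8245) - Φ(-3.0954) ≈ 0.7942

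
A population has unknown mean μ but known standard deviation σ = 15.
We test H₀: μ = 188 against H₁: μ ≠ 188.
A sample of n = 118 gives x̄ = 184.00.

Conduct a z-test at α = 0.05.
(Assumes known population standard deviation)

Answer: z = -2.8967, reject H₀

Derivation:
Standard error: SE = σ/√n = 15/√118 = 1.3809
z-statistic: z = (x̄ - μ₀)/SE = (184.00 - 188)/1.3809 = -2.8967
Critical value: ±1.960
p-value = 0.0038
Decision: reject H₀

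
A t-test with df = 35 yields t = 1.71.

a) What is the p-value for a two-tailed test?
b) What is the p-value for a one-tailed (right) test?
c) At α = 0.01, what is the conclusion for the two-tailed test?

Answer: a) 0.0961, b) 0.0481, c) fail to reject H₀

Derivation:
Using t-distribution with df = 35:
a) Two-tailed: p = 2×P(T > 1.71) = 0.0961
b) One-tailed: p = P(T > 1.71) = 0.0481
c) 0.0961 ≥ 0.01, fail to reject H₀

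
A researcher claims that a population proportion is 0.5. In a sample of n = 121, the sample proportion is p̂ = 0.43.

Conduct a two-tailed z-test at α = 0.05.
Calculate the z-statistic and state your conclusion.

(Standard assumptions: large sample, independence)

Answer: z = -1.5400, fail to reject H₀

Derivation:
H₀: p = 0.5, H₁: p ≠ 0.5
Standard error: SE = √(p₀(1-p₀)/n) = √(0.5×0.5/121) = 0.045455
z-statistic: z = (p̂ - p₀)/SE = (0.43 - 0.5)/0.045455 = -1.5400
Critical value: z_0.025 = ±1.960
p-value = 0.1236
Decision: fail to reject H₀ at α = 0.05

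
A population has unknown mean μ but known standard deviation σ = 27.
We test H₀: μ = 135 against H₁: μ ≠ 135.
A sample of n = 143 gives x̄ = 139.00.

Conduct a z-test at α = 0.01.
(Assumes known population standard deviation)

Standard error: SE = σ/√n = 27/√143 = 2.2579
z-statistic: z = (x̄ - μ₀)/SE = (139.00 - 135)/2.2579 = 1.7716
Critical value: ±2.576
p-value = 0.0765
Decision: fail to reject H₀

Answer: z = 1.7716, fail to reject H₀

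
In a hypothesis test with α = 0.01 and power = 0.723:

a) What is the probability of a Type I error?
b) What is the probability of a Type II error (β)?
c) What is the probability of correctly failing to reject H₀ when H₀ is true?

Answer: a) 0.01, b) 0.277, c) 0.99

Derivation:
a) Type I error probability = α = 0.01
b) Power = P(reject H₀ | H₁ true) = 1 - β = 0.723, so Type II error probability = β = 1 - Power = 0.277
c) P(fail to reject H₀ | H₀ true) = 1 - α = 0.99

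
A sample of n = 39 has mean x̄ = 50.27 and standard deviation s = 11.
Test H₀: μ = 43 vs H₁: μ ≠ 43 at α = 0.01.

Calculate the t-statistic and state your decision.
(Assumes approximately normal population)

Answer: t = 4.1274, reject H₀

Derivation:
df = n - 1 = 38
SE = s/√n = 11/√39 = 1.7614
t = (x̄ - μ₀)/SE = (50.27 - 43)/1.7614 = 4.1274
Critical value: t_{0.005,38} = ±2.712
p-value ≈ 0.0002
Decision: reject H₀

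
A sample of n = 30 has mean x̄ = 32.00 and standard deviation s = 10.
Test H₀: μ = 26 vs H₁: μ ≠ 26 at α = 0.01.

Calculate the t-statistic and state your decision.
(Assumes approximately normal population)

df = n - 1 = 29
SE = s/√n = 10/√30 = 1.8257
t = (x̄ - μ₀)/SE = (32.00 - 26)/1.8257 = 3.2864
Critical value: t_{0.005,29} = ±2.756
p-value ≈ 0.0027
Decision: reject H₀

Answer: t = 3.2864, reject H₀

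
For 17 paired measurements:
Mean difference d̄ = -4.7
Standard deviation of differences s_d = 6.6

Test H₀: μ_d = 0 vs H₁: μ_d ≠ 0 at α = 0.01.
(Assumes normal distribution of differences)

Answer: t = -2.9362, reject H₀

Derivation:
df = n - 1 = 16
SE = s_d/√n = 6.6/√17 = 1.6007
t = d̄/SE = -4.7/1.6007 = -2.9362
Critical value: t_{0.005,16} = ±2.921
p-value ≈ 0.0097
Decision: reject H₀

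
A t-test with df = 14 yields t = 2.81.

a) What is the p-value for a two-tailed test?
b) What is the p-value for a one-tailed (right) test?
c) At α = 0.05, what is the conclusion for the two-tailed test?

Answer: a) 0.0139, b) 0.0070, c) reject H₀

Derivation:
Using t-distribution with df = 14:
a) Two-tailed: p = 2×P(T > 2.81) = 0.0139
b) One-tailed: p = P(T > 2.81) = 0.0070
c) 0.0139 < 0.05, reject H₀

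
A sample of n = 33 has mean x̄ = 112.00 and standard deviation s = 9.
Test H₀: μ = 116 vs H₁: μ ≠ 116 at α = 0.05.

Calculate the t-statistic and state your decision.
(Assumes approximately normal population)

Answer: t = -2.5531, reject H₀

Derivation:
df = n - 1 = 32
SE = s/√n = 9/√33 = 1.5667
t = (x̄ - μ₀)/SE = (112.00 - 116)/1.5667 = -2.5531
Critical value: t_{0.025,32} = ±2.037
p-value ≈ 0.0156
Decision: reject H₀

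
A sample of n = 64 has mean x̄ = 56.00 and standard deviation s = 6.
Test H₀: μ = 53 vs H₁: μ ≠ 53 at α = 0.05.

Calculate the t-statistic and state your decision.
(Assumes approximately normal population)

df = n - 1 = 63
SE = s/√n = 6/√64 = 0.7500
t = (x̄ - μ₀)/SE = (56.00 - 53)/0.7500 = 4.0000
Critical value: t_{0.025,63} = ±1.998
p-value ≈ 0.0002
Decision: reject H₀

Answer: t = 4.0000, reject H₀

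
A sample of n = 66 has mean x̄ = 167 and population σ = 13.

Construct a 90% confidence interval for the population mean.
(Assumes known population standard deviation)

Confidence level: 90%, α = 0.1
z_0.05 = 1.645
SE = σ/√n = 13/√66 = 1.6002
Margin of error = 1.645 × 1.6002 = 2.6323
CI: x̄ ± margin = 167 ± 2.6323
CI: (164.3677, 169.6323)

Answer: (164.3677, 169.6323)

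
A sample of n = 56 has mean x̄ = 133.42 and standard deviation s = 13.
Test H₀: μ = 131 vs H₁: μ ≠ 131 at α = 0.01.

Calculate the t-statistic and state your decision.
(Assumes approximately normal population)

Answer: t = 1.3930, fail to reject H₀

Derivation:
df = n - 1 = 55
SE = s/√n = 13/√56 = 1.7372
t = (x̄ - μ₀)/SE = (133.42 - 131)/1.7372 = 1.3930
Critical value: t_{0.005,55} = ±2.668
p-value ≈ 0.1692
Decision: fail to reject H₀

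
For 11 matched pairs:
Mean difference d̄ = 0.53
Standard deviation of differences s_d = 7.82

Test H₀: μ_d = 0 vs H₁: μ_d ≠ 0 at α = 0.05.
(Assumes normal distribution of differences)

df = n - 1 = 10
SE = s_d/√n = 7.82/√11 = 2.3578
t = d̄/SE = 0.53/2.3578 = 0.2248
Critical value: t_{0.025,10} = ±2.228
p-value ≈ 0.8267
Decision: fail to reject H₀

Answer: t = 0.2248, fail to reject H₀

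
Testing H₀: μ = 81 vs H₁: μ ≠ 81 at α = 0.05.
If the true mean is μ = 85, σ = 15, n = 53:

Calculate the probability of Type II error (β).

Answer: β ≈ 0.5074

Derivation:
SE = σ/√n = 15/√53 = 2.0604
Critical values: μ₀ ± z_0.025×SE = 81 ± 1.960×2.0604
Acceptance region: (76.9616, 85.0384)
Under H₁ (μ = 85): z_high = (85.0384 - 85)/2.0604 = 0.0186, z_low = (76.9616 - 85)/2.0604 = -3.9014
β = P(not reject | H₁) = Φ(0.0186) - Φ(-3.9014) ≈ 0.5074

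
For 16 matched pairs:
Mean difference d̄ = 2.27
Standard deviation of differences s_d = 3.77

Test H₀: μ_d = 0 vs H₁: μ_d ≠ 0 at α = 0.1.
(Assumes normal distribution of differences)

df = n - 1 = 15
SE = s_d/√n = 3.77/√16 = 0.9425
t = d̄/SE = 2.27/0.9425 = 2.4085
Critical value: t_{0.05,15} = ±1.753
p-value ≈ 0.0293
Decision: reject H₀

Answer: t = 2.4085, reject H₀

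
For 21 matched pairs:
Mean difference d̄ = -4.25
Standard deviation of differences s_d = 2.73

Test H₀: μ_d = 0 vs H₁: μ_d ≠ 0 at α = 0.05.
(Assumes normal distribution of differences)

df = n - 1 = 20
SE = s_d/√n = 2.73/√21 = 0.5957
t = d̄/SE = -4.25/0.5957 = -7.1345
Critical value: t_{0.025,20} = ±2.086
p-value < 0.0001
Decision: reject H₀

Answer: t = -7.1345, reject H₀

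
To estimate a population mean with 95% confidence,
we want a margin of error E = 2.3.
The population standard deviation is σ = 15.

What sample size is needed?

z_0.025 = 1.960
n = (z×σ/E)² = (1.960×15/2.3)²
n = 163.3951
Round up: n = 164

Answer: n = 164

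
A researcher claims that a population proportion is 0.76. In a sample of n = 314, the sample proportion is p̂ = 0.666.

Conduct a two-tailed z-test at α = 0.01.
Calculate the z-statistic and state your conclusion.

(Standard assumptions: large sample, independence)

Answer: z = -3.9001, reject H₀

Derivation:
H₀: p = 0.76, H₁: p ≠ 0.76
Standard error: SE = √(p₀(1-p₀)/n) = √(0.76×0.24/314) = 0.024102
z-statistic: z = (p̂ - p₀)/SE = (0.666 - 0.76)/0.024102 = -3.9001
Critical value: z_0.005 = ±2.576
p-value = 0.0001
Decision: reject H₀ at α = 0.01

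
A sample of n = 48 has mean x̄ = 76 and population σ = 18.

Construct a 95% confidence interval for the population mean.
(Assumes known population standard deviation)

Answer: (70.9077, 81.0923)

Derivation:
Confidence level: 95%, α = 0.05
z_0.025 = 1.960
SE = σ/√n = 18/√48 = 2.5981
Margin of error = 1.960 × 2.5981 = 5.0923
CI: x̄ ± margin = 76 ± 5.0923
CI: (70.9077, 81.0923)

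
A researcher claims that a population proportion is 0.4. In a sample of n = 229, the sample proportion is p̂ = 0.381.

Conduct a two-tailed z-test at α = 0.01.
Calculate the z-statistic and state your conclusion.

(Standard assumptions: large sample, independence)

Answer: z = -0.5869, fail to reject H₀

Derivation:
H₀: p = 0.4, H₁: p ≠ 0.4
Standard error: SE = √(p₀(1-p₀)/n) = √(0.4×0.6/229) = 0.032373
z-statistic: z = (p̂ - p₀)/SE = (0.381 - 0.4)/0.032373 = -0.5869
Critical value: z_0.005 = ±2.576
p-value = 0.5573
Decision: fail to reject H₀ at α = 0.01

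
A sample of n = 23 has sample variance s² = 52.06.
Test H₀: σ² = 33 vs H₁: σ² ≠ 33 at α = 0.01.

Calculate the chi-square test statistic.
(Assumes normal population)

Answer: χ² = 34.7067, fail to reject H₀

Derivation:
df = n - 1 = 22
χ² = (n-1)s²/σ₀² = 22×52.06/33 = 34.7067
Critical values: χ²_{0.995,22} = 8.643, χ²_{0.005,22} = 42.796
Rejection region: χ² < 8.643 or χ² > 42.796
Decision: fail to reject H₀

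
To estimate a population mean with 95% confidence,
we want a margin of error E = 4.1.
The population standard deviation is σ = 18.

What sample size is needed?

z_0.025 = 1.960
n = (z×σ/E)² = (1.960×18/4.1)²
n = 74.0439
Round up: n = 75

Answer: n = 75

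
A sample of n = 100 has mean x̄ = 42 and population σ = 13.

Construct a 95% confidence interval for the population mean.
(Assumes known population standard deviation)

Answer: (39.4520, 44.5480)

Derivation:
Confidence level: 95%, α = 0.05
z_0.025 = 1.960
SE = σ/√n = 13/√100 = 1.3000
Margin of error = 1.960 × 1.3000 = 2.5480
CI: x̄ ± margin = 42 ± 2.5480
CI: (39.4520, 44.5480)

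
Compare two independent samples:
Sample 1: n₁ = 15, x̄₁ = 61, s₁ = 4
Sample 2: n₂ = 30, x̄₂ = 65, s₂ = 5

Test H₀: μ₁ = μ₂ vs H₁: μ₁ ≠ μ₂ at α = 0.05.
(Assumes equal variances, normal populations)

Pooled variance: s²_p = [14×4² + 29×5²]/(43) = 22.0698
s_p = 4.6979
SE = s_p×√(1/n₁ + 1/n₂) = 4.6979×√(1/15 + 1/30) = 1.4856
t = (x̄₁ - x̄₂)/SE = (61 - 65)/1.4856 = -2.6925
df = 43, t-critical = ±2.017
Decision: reject H₀

Answer: t = -2.6925, reject H₀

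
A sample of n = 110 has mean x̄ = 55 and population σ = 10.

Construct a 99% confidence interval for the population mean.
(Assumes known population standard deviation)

Confidence level: 99%, α = 0.01
z_0.005 = 2.576
SE = σ/√n = 10/√110 = 0.9535
Margin of error = 2.576 × 0.9535 = 2.4562
CI: x̄ ± margin = 55 ± 2.4562
CI: (52.5438, 57.4562)

Answer: (52.5438, 57.4562)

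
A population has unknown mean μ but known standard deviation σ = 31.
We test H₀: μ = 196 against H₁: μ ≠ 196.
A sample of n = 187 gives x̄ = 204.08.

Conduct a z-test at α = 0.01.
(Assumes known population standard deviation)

Standard error: SE = σ/√n = 31/√187 = 2.2669
z-statistic: z = (x̄ - μ₀)/SE = (204.08 - 196)/2.2669 = 3.5643
Critical value: ±2.576
p-value = 0.0004
Decision: reject H₀

Answer: z = 3.5643, reject H₀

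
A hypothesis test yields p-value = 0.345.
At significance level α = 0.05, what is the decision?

Compare p-value to α:
0.345 ≥ 0.05
Decision: fail to reject H₀

Answer: fail to reject H₀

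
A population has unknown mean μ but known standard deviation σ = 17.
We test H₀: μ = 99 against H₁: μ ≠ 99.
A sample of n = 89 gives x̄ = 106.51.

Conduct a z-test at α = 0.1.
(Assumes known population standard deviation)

Answer: z = 4.1676, reject H₀

Derivation:
Standard error: SE = σ/√n = 17/√89 = 1.8020
z-statistic: z = (x̄ - μ₀)/SE = (106.51 - 99)/1.8020 = 4.1676
Critical value: ±1.645
p-value < 0.0001
Decision: reject H₀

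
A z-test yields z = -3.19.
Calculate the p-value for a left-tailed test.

For z = -3.19:
p = P(Z < -3.19) = Φ(-3.19) = 0.0007

Answer: p-value ≈ 0.0007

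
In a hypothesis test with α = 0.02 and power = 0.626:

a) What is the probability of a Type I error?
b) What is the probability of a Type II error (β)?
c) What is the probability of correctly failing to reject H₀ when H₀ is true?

Answer: a) 0.02, b) 0.374, c) 0.98

Derivation:
a) Type I error probability = α = 0.02
b) Power = P(reject H₀ | H₁ true) = 1 - β = 0.626, so Type II error probability = β = 1 - Power = 0.374
c) P(fail to reject H₀ | H₀ true) = 1 - α = 0.98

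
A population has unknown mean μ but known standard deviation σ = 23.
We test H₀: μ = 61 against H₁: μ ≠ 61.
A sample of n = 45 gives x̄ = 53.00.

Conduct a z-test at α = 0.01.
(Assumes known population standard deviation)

Standard error: SE = σ/√n = 23/√45 = 3.4286
z-statistic: z = (x̄ - μ₀)/SE = (53.00 - 61)/3.4286 = -2.3333
Critical value: ±2.576
p-value = 0.0196
Decision: fail to reject H₀

Answer: z = -2.3333, fail to reject H₀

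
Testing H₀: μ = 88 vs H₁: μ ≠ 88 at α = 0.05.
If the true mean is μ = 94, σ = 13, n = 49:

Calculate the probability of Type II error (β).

SE = σ/√n = 13/√49 = 1.8571
Critical values: μ₀ ± z_0.025×SE = 88 ± 1.960×1.8571
Acceptance region: (84.3601, 91.6399)
Under H₁ (μ = 94): z_high = (91.6399 - 94)/1.8571 = -1.2709, z_low = (84.3601 - 94)/1.8571 = -5.1908
β = P(not reject | H₁) = Φ(-1.2709) - Φ(-5.1908) ≈ 0.1019

Answer: β ≈ 0.1019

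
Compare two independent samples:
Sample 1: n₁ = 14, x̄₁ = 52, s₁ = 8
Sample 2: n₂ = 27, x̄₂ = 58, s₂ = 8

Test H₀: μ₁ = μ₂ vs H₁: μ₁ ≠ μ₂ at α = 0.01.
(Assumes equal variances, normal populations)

Pooled variance: s²_p = [13×8² + 26×8²]/(39) = 64.0000
s_p = 8.0000
SE = s_p×√(1/n₁ + 1/n₂) = 8.0000×√(1/14 + 1/27) = 2.6347
t = (x̄₁ - x̄₂)/SE = (52 - 58)/2.6347 = -2.2773
df = 39, t-critical = ±2.708
Decision: fail to reject H₀

Answer: t = -2.2773, fail to reject H₀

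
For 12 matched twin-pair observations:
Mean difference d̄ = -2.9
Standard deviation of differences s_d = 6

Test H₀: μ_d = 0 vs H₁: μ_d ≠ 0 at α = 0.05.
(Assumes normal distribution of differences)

Answer: t = -1.6743, fail to reject H₀

Derivation:
df = n - 1 = 11
SE = s_d/√n = 6/√12 = 1.7321
t = d̄/SE = -2.9/1.7321 = -1.6743
Critical value: t_{0.025,11} = ±2.201
p-value ≈ 0.1222
Decision: fail to reject H₀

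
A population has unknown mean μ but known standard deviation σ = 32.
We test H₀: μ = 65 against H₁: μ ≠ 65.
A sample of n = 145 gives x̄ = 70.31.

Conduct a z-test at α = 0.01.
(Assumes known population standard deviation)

Answer: z = 1.9981, fail to reject H₀

Derivation:
Standard error: SE = σ/√n = 32/√145 = 2.6575
z-statistic: z = (x̄ - μ₀)/SE = (70.31 - 65)/2.6575 = 1.9981
Critical value: ±2.576
p-value = 0.0457
Decision: fail to reject H₀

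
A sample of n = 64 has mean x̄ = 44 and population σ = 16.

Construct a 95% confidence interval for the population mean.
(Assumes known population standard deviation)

Confidence level: 95%, α = 0.05
z_0.025 = 1.960
SE = σ/√n = 16/√64 = 2.0000
Margin of error = 1.960 × 2.0000 = 3.9200
CI: x̄ ± margin = 44 ± 3.9200
CI: (40.0800, 47.9200)

Answer: (40.0800, 47.9200)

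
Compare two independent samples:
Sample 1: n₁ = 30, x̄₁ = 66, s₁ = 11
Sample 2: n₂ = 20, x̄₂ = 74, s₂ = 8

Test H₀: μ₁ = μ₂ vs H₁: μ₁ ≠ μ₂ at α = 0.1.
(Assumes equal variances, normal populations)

Answer: t = -2.7932, reject H₀

Derivation:
Pooled variance: s²_p = [29×11² + 19×8²]/(48) = 98.4375
s_p = 9.9216
SE = s_p×√(1/n₁ + 1/n₂) = 9.9216×√(1/30 + 1/20) = 2.8641
t = (x̄₁ - x̄₂)/SE = (66 - 74)/2.8641 = -2.7932
df = 48, t-critical = ±1.677
Decision: reject H₀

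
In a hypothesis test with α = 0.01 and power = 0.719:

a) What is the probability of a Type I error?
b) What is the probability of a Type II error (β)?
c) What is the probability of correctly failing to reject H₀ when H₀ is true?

a) Type I error probability = α = 0.01
b) Power = P(reject H₀ | H₁ true) = 1 - β = 0.719, so Type II error probability = β = 1 - Power = 0.281
c) P(fail to reject H₀ | H₀ true) = 1 - α = 0.99

Answer: a) 0.01, b) 0.281, c) 0.99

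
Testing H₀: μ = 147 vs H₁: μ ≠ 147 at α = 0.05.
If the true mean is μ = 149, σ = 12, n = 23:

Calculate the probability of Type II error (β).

Answer: β ≈ 0.8742

Derivation:
SE = σ/√n = 12/√23 = 2.5022
Critical values: μ₀ ± z_0.025×SE = 147 ± 1.960×2.5022
Acceptance region: (142.0957, 151.9043)
Under H₁ (μ = 149): z_high = (151.9043 - 149)/2.5022 = 1.1607, z_low = (142.0957 - 149)/2.5022 = -2.7593
β = P(not reject | H₁) = Φ(1.1607) - Φ(-2.7593) ≈ 0.8742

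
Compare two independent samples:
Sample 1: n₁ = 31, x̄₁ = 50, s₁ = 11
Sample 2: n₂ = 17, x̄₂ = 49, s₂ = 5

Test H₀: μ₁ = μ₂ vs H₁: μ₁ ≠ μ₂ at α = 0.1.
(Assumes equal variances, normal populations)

Pooled variance: s²_p = [30×11² + 16×5²]/(46) = 87.6087
s_p = 9.3600
SE = s_p×√(1/n₁ + 1/n₂) = 9.3600×√(1/31 + 1/17) = 2.8248
t = (x̄₁ - x̄₂)/SE = (50 - 49)/2.8248 = 0.3540
df = 46, t-critical = ±1.679
Decision: fail to reject H₀

Answer: t = 0.3540, fail to reject H₀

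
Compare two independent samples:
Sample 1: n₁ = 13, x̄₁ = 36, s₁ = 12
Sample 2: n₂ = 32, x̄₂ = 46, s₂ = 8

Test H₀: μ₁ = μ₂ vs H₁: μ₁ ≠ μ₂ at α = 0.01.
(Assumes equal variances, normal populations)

Pooled variance: s²_p = [12×12² + 31×8²]/(43) = 86.3256
s_p = 9.2912
SE = s_p×√(1/n₁ + 1/n₂) = 9.2912×√(1/13 + 1/32) = 3.0558
t = (x̄₁ - x̄₂)/SE = (36 - 46)/3.0558 = -3.2725
df = 43, t-critical = ±2.695
Decision: reject H₀

Answer: t = -3.2725, reject H₀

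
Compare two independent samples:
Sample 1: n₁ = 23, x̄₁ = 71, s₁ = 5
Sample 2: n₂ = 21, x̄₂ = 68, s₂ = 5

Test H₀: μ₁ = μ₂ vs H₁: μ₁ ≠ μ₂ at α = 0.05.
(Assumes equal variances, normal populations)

Pooled variance: s²_p = [22×5² + 20×5²]/(42) = 25.0000
s_p = 5.0000
SE = s_p×√(1/n₁ + 1/n₂) = 5.0000×√(1/23 + 1/21) = 1.5091
t = (x̄₁ - x̄₂)/SE = (71 - 68)/1.5091 = 1.9879
df = 42, t-critical = ±2.018
Decision: fail to reject H₀

Answer: t = 1.9879, fail to reject H₀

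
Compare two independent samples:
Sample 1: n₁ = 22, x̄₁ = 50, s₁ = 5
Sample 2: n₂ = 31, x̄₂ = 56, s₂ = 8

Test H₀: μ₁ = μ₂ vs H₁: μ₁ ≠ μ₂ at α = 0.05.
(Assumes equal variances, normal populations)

Answer: t = -3.1085, reject H₀

Derivation:
Pooled variance: s²_p = [21×5² + 30×8²]/(51) = 47.9412
s_p = 6.9240
SE = s_p×√(1/n₁ + 1/n₂) = 6.9240×√(1/22 + 1/31) = 1.9302
t = (x̄₁ - x̄₂)/SE = (50 - 56)/1.9302 = -3.1085
df = 51, t-critical = ±2.008
Decision: reject H₀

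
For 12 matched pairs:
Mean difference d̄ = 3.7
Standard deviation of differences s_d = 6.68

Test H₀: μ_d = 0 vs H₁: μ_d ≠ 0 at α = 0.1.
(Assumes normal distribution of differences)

Answer: t = 1.9188, reject H₀

Derivation:
df = n - 1 = 11
SE = s_d/√n = 6.68/√12 = 1.9283
t = d̄/SE = 3.7/1.9283 = 1.9188
Critical value: t_{0.05,11} = ±1.796
p-value ≈ 0.0813
Decision: reject H₀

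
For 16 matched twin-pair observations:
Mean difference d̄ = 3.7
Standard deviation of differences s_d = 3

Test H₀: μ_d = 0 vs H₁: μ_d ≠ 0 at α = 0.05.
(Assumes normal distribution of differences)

df = n - 1 = 15
SE = s_d/√n = 3/√16 = 0.7500
t = d̄/SE = 3.7/0.7500 = 4.9333
Critical value: t_{0.025,15} = ±2.131
p-value ≈ 0.0002
Decision: reject H₀

Answer: t = 4.9333, reject H₀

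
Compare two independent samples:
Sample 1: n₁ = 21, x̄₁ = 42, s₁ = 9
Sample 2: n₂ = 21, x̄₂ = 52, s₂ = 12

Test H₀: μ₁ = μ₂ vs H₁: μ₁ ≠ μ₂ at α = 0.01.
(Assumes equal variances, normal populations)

Answer: t = -3.0550, reject H₀

Derivation:
Pooled variance: s²_p = [20×9² + 20×12²]/(40) = 112.5000
s_p = 10.6066
SE = s_p×√(1/n₁ + 1/n₂) = 10.6066×√(1/21 + 1/21) = 3.2733
t = (x̄₁ - x̄₂)/SE = (42 - 52)/3.2733 = -3.0550
df = 40, t-critical = ±2.704
Decision: reject H₀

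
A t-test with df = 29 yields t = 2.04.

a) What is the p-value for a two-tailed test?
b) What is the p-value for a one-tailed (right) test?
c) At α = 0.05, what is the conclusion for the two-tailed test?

Using t-distribution with df = 29:
a) Two-tailed: p = 2×P(T > 2.04) = 0.0506
b) One-tailed: p = P(T > 2.04) = 0.0253
c) 0.0506 ≥ 0.05, fail to reject H₀

Answer: a) 0.0506, b) 0.0253, c) fail to reject H₀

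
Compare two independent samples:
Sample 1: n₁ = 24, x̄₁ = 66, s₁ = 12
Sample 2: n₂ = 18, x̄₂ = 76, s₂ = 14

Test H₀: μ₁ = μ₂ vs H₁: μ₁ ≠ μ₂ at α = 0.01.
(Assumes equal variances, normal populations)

Pooled variance: s²_p = [23×12² + 17×14²]/(40) = 166.1000
s_p = 12.8880
SE = s_p×√(1/n₁ + 1/n₂) = 12.8880×√(1/24 + 1/18) = 4.0185
t = (x̄₁ - x̄₂)/SE = (66 - 76)/4.0185 = -2.4885
df = 40, t-critical = ±2.704
Decision: fail to reject H₀

Answer: t = -2.4885, fail to reject H₀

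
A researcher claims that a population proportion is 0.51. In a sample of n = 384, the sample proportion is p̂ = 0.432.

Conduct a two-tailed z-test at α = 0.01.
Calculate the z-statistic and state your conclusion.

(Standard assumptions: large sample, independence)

Answer: z = -3.0576, reject H₀

Derivation:
H₀: p = 0.51, H₁: p ≠ 0.51
Standard error: SE = √(p₀(1-p₀)/n) = √(0.51×0.49/384) = 0.025510
z-statistic: z = (p̂ - p₀)/SE = (0.432 - 0.51)/0.025510 = -3.0576
Critical value: z_0.005 = ±2.576
p-value = 0.0022
Decision: reject H₀ at α = 0.01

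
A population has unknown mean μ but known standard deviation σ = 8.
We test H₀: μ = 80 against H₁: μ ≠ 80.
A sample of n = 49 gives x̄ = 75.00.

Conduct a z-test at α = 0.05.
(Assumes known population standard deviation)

Answer: z = -4.3748, reject H₀

Derivation:
Standard error: SE = σ/√n = 8/√49 = 1.1429
z-statistic: z = (x̄ - μ₀)/SE = (75.00 - 80)/1.1429 = -4.3748
Critical value: ±1.960
p-value < 0.0001
Decision: reject H₀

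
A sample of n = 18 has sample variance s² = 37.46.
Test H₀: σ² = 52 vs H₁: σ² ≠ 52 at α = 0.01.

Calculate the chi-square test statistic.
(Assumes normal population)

Answer: χ² = 12.2465, fail to reject H₀

Derivation:
df = n - 1 = 17
χ² = (n-1)s²/σ₀² = 17×37.46/52 = 12.2465
Critical values: χ²_{0.995,17} = 5.697, χ²_{0.005,17} = 35.718
Rejection region: χ² < 5.697 or χ² > 35.718
Decision: fail to reject H₀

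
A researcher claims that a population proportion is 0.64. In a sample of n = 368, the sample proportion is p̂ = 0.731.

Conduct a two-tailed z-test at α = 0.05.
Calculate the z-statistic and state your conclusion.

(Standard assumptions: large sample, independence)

Answer: z = 3.6368, reject H₀

Derivation:
H₀: p = 0.64, H₁: p ≠ 0.64
Standard error: SE = √(p₀(1-p₀)/n) = √(0.64×0.36/368) = 0.025022
z-statistic: z = (p̂ - p₀)/SE = (0.731 - 0.64)/0.025022 = 3.6368
Critical value: z_0.025 = ±1.960
p-value = 0.0003
Decision: reject H₀ at α = 0.05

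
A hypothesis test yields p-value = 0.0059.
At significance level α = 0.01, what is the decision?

Answer: reject H₀

Derivation:
Compare p-value to α:
0.0059 < 0.01
Decision: reject H₀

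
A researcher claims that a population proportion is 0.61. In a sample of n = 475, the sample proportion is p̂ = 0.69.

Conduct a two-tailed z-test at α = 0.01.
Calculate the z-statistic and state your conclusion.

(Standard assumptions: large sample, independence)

H₀: p = 0.61, H₁: p ≠ 0.61
Standard error: SE = √(p₀(1-p₀)/n) = √(0.61×0.39/475) = 0.022380
z-statistic: z = (p̂ - p₀)/SE = (0.69 - 0.61)/0.022380 = 3.5746
Critical value: z_0.005 = ±2.576
p-value = 0.0004
Decision: reject H₀ at α = 0.01

Answer: z = 3.5746, reject H₀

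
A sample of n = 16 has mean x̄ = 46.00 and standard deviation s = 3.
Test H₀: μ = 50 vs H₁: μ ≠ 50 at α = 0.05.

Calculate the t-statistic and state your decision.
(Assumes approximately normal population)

df = n - 1 = 15
SE = s/√n = 3/√16 = 0.7500
t = (x̄ - μ₀)/SE = (46.00 - 50)/0.7500 = -5.3333
Critical value: t_{0.025,15} = ±2.131
p-value ≈ 0.0001
Decision: reject H₀

Answer: t = -5.3333, reject H₀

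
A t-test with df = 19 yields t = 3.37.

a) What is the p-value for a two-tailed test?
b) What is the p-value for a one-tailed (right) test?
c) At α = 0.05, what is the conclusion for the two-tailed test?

Answer: a) 0.0032, b) 0.0016, c) reject H₀

Derivation:
Using t-distribution with df = 19:
a) Two-tailed: p = 2×P(T > 3.37) = 0.0032
b) One-tailed: p = P(T > 3.37) = 0.0016
c) 0.0032 < 0.05, reject H₀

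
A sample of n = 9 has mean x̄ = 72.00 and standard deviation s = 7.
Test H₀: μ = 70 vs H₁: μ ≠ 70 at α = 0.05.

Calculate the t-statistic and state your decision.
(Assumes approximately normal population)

df = n - 1 = 8
SE = s/√n = 7/√9 = 2.3333
t = (x̄ - μ₀)/SE = (72.00 - 70)/2.3333 = 0.8572
Critical value: t_{0.025,8} = ±2.306
p-value ≈ 0.4163
Decision: fail to reject H₀

Answer: t = 0.8572, fail to reject H₀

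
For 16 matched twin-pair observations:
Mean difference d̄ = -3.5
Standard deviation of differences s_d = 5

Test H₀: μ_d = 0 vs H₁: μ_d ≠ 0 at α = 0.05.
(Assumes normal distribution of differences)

Answer: t = -2.8000, reject H₀

Derivation:
df = n - 1 = 15
SE = s_d/√n = 5/√16 = 1.2500
t = d̄/SE = -3.5/1.2500 = -2.8000
Critical value: t_{0.025,15} = ±2.131
p-value ≈ 0.0135
Decision: reject H₀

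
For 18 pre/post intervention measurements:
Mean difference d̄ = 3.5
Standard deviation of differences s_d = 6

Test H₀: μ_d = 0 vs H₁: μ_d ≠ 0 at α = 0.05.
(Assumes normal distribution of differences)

Answer: t = 2.4749, reject H₀

Derivation:
df = n - 1 = 17
SE = s_d/√n = 6/√18 = 1.4142
t = d̄/SE = 3.5/1.4142 = 2.4749
Critical value: t_{0.025,17} = ±2.110
p-value ≈ 0.0242
Decision: reject H₀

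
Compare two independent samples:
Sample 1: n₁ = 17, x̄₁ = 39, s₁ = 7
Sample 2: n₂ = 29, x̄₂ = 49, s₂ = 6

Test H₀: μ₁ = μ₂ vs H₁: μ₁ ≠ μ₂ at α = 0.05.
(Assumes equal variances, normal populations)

Pooled variance: s²_p = [16×7² + 28×6²]/(44) = 40.7273
s_p = 6.3818
SE = s_p×√(1/n₁ + 1/n₂) = 6.3818×√(1/17 + 1/29) = 1.9494
t = (x̄₁ - x̄₂)/SE = (39 - 49)/1.9494 = -5.1298
df = 44, t-critical = ±2.015
Decision: reject H₀

Answer: t = -5.1298, reject H₀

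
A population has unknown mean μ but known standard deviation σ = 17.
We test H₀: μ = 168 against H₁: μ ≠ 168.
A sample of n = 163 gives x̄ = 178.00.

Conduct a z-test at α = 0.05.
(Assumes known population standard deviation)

Standard error: SE = σ/√n = 17/√163 = 1.3315
z-statistic: z = (x̄ - μ₀)/SE = (178.00 - 168)/1.3315 = 7.5103
Critical value: ±1.960
p-value < 0.0001
Decision: reject H₀

Answer: z = 7.5103, reject H₀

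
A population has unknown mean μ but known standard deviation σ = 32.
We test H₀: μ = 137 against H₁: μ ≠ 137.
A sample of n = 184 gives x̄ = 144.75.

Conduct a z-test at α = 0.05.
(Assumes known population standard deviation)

Standard error: SE = σ/√n = 32/√184 = 2.3591
z-statistic: z = (x̄ - μ₀)/SE = (144.75 - 137)/2.3591 = 3.2852
Critical value: ±1.960
p-value = 0.0010
Decision: reject H₀

Answer: z = 3.2852, reject H₀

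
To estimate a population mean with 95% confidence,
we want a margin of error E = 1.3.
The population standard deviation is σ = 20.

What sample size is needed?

Answer: n = 910

Derivation:
z_0.025 = 1.960
n = (z×σ/E)² = (1.960×20/1.3)²
n = 909.2544
Round up: n = 910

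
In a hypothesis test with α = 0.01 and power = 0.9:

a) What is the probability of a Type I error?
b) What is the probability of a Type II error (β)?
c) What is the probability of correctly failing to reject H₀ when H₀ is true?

Answer: a) 0.01, b) 0.1, c) 0.99

Derivation:
a) Type I error probability = α = 0.01
b) Power = P(reject H₀ | H₁ true) = 1 - β = 0.9, so Type II error probability = β = 1 - Power = 0.1
c) P(fail to reject H₀ | H₀ true) = 1 - α = 0.99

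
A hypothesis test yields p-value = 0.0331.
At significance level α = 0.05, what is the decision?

Answer: reject H₀

Derivation:
Compare p-value to α:
0.0331 < 0.05
Decision: reject H₀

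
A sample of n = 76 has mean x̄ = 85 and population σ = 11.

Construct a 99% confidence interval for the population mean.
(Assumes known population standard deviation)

Answer: (81.7496, 88.2504)

Derivation:
Confidence level: 99%, α = 0.01
z_0.005 = 2.576
SE = σ/√n = 11/√76 = 1.2618
Margin of error = 2.576 × 1.2618 = 3.2504
CI: x̄ ± margin = 85 ± 3.2504
CI: (81.7496, 88.2504)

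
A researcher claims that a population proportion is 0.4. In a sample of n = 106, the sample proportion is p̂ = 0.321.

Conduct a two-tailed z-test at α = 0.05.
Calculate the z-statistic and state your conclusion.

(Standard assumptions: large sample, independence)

Answer: z = -1.6603, fail to reject H₀

Derivation:
H₀: p = 0.4, H₁: p ≠ 0.4
Standard error: SE = √(p₀(1-p₀)/n) = √(0.4×0.6/106) = 0.047583
z-statistic: z = (p̂ - p₀)/SE = (0.321 - 0.4)/0.047583 = -1.6603
Critical value: z_0.025 = ±1.960
p-value = 0.0969
Decision: fail to reject H₀ at α = 0.05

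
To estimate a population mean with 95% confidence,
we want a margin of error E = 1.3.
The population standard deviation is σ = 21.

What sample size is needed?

z_0.025 = 1.960
n = (z×σ/E)² = (1.960×21/1.3)²
n = 1002.4530
Round up: n = 1003

Answer: n = 1003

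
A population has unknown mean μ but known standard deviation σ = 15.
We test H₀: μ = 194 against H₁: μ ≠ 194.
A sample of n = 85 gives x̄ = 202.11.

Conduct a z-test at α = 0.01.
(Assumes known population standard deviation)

Standard error: SE = σ/√n = 15/√85 = 1.6270
z-statistic: z = (x̄ - μ₀)/SE = (202.11 - 194)/1.6270 = 4.9846
Critical value: ±2.576
p-value < 0.0001
Decision: reject H₀

Answer: z = 4.9846, reject H₀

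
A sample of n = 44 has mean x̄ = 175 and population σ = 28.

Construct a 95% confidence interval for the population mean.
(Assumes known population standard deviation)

Answer: (166.7264, 183.2736)

Derivation:
Confidence level: 95%, α = 0.05
z_0.025 = 1.960
SE = σ/√n = 28/√44 = 4.2212
Margin of error = 1.960 × 4.2212 = 8.2736
CI: x̄ ± margin = 175 ± 8.2736
CI: (166.7264, 183.2736)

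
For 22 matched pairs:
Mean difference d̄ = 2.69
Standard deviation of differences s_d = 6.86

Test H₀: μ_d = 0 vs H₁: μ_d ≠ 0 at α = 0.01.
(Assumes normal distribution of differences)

Answer: t = 1.8392, fail to reject H₀

Derivation:
df = n - 1 = 21
SE = s_d/√n = 6.86/√22 = 1.4626
t = d̄/SE = 2.69/1.4626 = 1.8392
Critical value: t_{0.005,21} = ±2.831
p-value ≈ 0.0801
Decision: fail to reject H₀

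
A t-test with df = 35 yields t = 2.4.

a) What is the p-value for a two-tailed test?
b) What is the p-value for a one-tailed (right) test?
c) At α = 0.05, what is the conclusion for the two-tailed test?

Answer: a) 0.0218, b) 0.0109, c) reject H₀

Derivation:
Using t-distribution with df = 35:
a) Two-tailed: p = 2×P(T > 2.4) = 0.0218
b) One-tailed: p = P(T > 2.4) = 0.0109
c) 0.0218 < 0.05, reject H₀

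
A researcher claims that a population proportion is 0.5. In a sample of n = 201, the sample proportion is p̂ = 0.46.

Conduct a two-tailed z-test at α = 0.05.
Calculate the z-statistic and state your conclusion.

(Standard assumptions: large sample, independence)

Answer: z = -1.1342, fail to reject H₀

Derivation:
H₀: p = 0.5, H₁: p ≠ 0.5
Standard error: SE = √(p₀(1-p₀)/n) = √(0.5×0.5/201) = 0.035267
z-statistic: z = (p̂ - p₀)/SE = (0.46 - 0.5)/0.035267 = -1.1342
Critical value: z_0.025 = ±1.960
p-value = 0.2567
Decision: fail to reject H₀ at α = 0.05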